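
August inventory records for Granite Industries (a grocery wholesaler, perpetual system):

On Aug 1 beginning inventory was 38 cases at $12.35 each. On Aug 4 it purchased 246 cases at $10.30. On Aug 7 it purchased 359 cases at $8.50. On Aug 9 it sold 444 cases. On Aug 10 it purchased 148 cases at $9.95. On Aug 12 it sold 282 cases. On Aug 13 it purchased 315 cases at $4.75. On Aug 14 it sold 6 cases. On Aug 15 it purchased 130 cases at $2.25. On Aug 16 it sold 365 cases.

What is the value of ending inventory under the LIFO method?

Ending inventory = $1,098.90

Aug 9, 444 sold [LIFO — newest first]: 359 @ $8.50 + 85 @ $10.30 = $3,927.00
Aug 12, 282 sold [LIFO — newest first]: 148 @ $9.95 + 134 @ $10.30 = $2,852.80
Aug 14, 6 sold [LIFO — newest first]: 6 @ $4.75 = $28.50
Aug 16, 365 sold [LIFO — newest first]: 130 @ $2.25 + 235 @ $4.75 = $1,408.75
Total COGS = $3,927.00 + $2,852.80 + $28.50 + $1,408.75 = $8,217.05
Ending inventory: 38 @ $12.35 + 27 @ $10.30 + 74 @ $4.75 = $1,098.90
Check: goods available $9,315.95 = COGS $8,217.05 + ending $1,098.90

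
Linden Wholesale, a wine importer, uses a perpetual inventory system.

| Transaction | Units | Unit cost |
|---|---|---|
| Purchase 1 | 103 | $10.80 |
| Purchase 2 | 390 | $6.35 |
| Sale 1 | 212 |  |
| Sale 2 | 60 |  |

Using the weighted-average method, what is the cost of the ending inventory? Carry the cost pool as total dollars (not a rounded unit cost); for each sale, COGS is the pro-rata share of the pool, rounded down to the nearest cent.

Ending inventory = $1,608.83

After Purchase 1: 103 on hand, pool $1,112.40 (≈ $10.8000 each)
After Purchase 2: 493 on hand, pool $3,588.90 (≈ $7.2797 each)
Sale 1, sell 212: 212/493 × $3,588.90 → $1,543.29
Sale 2, sell 60: 60/281 × $2,045.61 → $436.78
Total COGS = $1,543.29 + $436.78 = $1,980.07
Ending inventory (cost pool remaining) = $1,608.83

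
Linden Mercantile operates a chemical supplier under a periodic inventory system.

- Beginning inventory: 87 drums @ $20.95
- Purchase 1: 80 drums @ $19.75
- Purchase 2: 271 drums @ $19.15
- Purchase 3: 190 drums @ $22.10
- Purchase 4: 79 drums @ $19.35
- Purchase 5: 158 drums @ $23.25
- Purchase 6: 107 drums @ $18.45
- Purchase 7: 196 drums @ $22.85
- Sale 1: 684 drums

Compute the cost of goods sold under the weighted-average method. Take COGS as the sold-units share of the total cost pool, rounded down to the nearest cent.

Sale 1, sell 684: 684/1168 × $24,446.20 → $14,316.09
Ending inventory (cost pool remaining) = $10,130.11

COGS = $14,316.09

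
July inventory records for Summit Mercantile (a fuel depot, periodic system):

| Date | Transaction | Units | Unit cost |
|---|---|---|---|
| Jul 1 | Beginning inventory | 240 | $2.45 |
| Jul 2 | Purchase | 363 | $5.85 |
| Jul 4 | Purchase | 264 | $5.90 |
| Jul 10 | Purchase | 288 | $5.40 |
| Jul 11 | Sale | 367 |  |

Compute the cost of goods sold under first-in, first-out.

Jul 11, 367 sold [FIFO — oldest first]: 240 @ $2.45 + 127 @ $5.85 = $1,330.95
Ending inventory: 236 @ $5.85 + 264 @ $5.90 + 288 @ $5.40 = $4,493.40
Check: goods available $5,824.35 = COGS $1,330.95 + ending $4,493.40

COGS = $1,330.95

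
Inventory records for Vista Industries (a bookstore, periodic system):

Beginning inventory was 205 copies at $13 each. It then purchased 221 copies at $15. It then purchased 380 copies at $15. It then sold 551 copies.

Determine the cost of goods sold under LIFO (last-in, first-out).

COGS = $8,265

Sale 1 (551) [LIFO — newest first]: 380 @ $15 + 171 @ $15 = $8,265
Ending inventory: 205 @ $13 + 50 @ $15 = $3,415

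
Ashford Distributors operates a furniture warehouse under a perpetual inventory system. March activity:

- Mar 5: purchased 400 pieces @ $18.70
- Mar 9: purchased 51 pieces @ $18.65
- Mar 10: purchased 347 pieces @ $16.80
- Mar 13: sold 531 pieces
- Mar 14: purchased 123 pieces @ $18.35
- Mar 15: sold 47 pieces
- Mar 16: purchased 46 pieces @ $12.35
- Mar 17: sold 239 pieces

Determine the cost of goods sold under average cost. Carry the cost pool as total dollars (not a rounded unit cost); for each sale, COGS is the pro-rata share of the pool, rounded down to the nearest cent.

After Mar 5: 400 on hand, pool $7,480.00 (≈ $18.7000 each)
After Mar 9: 451 on hand, pool $8,431.15 (≈ $18.6943 each)
After Mar 10: 798 on hand, pool $14,260.75 (≈ $17.8706 each)
Mar 13, sell 531: 531/798 × $14,260.75 → $9,489.29
After Mar 14: 390 on hand, pool $7,028.51 (≈ $18.0218 each)
Mar 15, sell 47: 47/390 × $7,028.51 → $847.02
After Mar 16: 389 on hand, pool $6,749.59 (≈ $17.3511 each)
Mar 17, sell 239: 239/389 × $6,749.59 → $4,146.92
Total COGS = $9,489.29 + $847.02 + $4,146.92 = $14,483.23
Ending inventory (cost pool remaining) = $2,602.67

COGS = $14,483.23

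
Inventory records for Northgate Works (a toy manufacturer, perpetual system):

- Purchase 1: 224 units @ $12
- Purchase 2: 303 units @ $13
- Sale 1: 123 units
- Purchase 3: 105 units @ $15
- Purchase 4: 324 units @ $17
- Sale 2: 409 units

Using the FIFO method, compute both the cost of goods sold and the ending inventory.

Sale 1 (123) [FIFO — oldest first]: 123 @ $12 = $1,476
Sale 2 (409) [FIFO — oldest first]: 101 @ $12 + 303 @ $13 + 5 @ $15 = $5,226
Total COGS = $1,476 + $5,226 = $6,702
Ending inventory: 100 @ $15 + 324 @ $17 = $7,008

COGS = $6,702; ending inventory = $7,008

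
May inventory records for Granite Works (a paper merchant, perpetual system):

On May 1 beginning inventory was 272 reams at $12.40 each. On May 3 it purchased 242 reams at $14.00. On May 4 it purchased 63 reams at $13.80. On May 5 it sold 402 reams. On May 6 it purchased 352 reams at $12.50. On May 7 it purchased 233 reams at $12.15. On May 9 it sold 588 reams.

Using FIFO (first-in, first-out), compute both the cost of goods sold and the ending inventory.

May 5, 402 sold [FIFO — oldest first]: 272 @ $12.40 + 130 @ $14.00 = $5,192.80
May 9, 588 sold [FIFO — oldest first]: 112 @ $14.00 + 63 @ $13.80 + 352 @ $12.50 + 61 @ $12.15 = $7,578.55
Total COGS = $5,192.80 + $7,578.55 = $12,771.35
Ending inventory: 172 @ $12.15 = $2,089.80

COGS = $12,771.35; ending inventory = $2,089.80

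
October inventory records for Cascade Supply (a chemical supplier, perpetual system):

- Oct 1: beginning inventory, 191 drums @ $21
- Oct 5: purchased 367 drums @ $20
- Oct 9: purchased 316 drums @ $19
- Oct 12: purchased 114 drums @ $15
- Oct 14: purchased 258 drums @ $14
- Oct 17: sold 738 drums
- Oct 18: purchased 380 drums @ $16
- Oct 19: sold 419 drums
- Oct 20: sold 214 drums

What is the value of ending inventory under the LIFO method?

Ending inventory = $5,291

Oct 17, 738 sold [LIFO — newest first]: 258 @ $14 + 114 @ $15 + 316 @ $19 + 50 @ $20 = $12,326
Oct 19, 419 sold [LIFO — newest first]: 380 @ $16 + 39 @ $20 = $6,860
Oct 20, 214 sold [LIFO — newest first]: 214 @ $20 = $4,280
Total COGS = $12,326 + $6,860 + $4,280 = $23,466
Ending inventory: 191 @ $21 + 64 @ $20 = $5,291
Check: goods available $28,757 = COGS $23,466 + ending $5,291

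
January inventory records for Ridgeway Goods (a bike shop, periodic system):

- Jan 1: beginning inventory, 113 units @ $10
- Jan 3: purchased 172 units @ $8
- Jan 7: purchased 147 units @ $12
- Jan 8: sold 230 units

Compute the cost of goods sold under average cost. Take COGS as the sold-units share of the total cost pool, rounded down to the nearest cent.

Jan 8, sell 230: 230/432 × $4,270.00 → $2,273.37
Ending inventory (cost pool remaining) = $1,996.63
Check: goods available $4,270.00 = COGS $2,273.37 + ending $1,996.63

COGS = $2,273.37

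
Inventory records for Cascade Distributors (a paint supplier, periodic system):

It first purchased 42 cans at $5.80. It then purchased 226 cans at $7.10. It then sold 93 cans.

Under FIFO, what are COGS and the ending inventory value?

COGS = $605.70; ending inventory = $1,242.50

Sale 1 (93) [FIFO — oldest first]: 42 @ $5.80 + 51 @ $7.10 = $605.70
Ending inventory: 175 @ $7.10 = $1,242.50
Check: goods available $1,848.20 = COGS $605.70 + ending $1,242.50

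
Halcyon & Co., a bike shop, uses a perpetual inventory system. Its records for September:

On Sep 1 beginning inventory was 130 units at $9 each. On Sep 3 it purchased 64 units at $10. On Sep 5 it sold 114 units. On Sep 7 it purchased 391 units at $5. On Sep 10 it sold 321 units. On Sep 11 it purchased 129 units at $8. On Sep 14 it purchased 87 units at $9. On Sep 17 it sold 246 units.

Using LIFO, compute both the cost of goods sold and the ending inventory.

COGS = $4,660; ending inventory = $920

Sep 5, 114 sold [LIFO — newest first]: 64 @ $10 + 50 @ $9 = $1,090
Sep 10, 321 sold [LIFO — newest first]: 321 @ $5 = $1,605
Sep 17, 246 sold [LIFO — newest first]: 87 @ $9 + 129 @ $8 + 30 @ $5 = $1,965
Total COGS = $1,090 + $1,605 + $1,965 = $4,660
Ending inventory: 80 @ $9 + 40 @ $5 = $920
Check: goods available $5,580 = COGS $4,660 + ending $920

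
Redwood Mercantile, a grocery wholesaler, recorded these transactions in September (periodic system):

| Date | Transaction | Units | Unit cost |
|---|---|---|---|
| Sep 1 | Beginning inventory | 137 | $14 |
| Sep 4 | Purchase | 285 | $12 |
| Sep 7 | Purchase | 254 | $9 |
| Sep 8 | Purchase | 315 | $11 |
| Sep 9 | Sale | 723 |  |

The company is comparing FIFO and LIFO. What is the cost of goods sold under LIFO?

FIFO COGS: 137 @ $14 + 285 @ $12 + 254 @ $9 + 47 @ $11 = $8,141
LIFO COGS: 315 @ $11 + 254 @ $9 + 154 @ $12 = $7,599

COGS = $7,599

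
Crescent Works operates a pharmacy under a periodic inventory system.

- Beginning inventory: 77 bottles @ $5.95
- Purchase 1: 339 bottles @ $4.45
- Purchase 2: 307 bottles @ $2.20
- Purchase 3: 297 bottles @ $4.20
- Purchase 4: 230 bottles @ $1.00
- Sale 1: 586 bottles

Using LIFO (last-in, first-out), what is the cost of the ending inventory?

Ending inventory = $2,512.30

Sale 1 (586) [LIFO — newest first]: 230 @ $1.00 + 297 @ $4.20 + 59 @ $2.20 = $1,607.20
Ending inventory: 77 @ $5.95 + 339 @ $4.45 + 248 @ $2.20 = $2,512.30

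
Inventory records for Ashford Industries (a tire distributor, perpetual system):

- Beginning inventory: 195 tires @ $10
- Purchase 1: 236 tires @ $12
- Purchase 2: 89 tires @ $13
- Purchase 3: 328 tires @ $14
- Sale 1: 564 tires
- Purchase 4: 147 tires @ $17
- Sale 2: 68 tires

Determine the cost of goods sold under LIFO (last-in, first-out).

COGS = $8,669

Sale 1 (564) [LIFO — newest first]: 328 @ $14 + 89 @ $13 + 147 @ $12 = $7,513
Sale 2 (68) [LIFO — newest first]: 68 @ $17 = $1,156
Total COGS = $7,513 + $1,156 = $8,669
Ending inventory: 195 @ $10 + 89 @ $12 + 79 @ $17 = $4,361
Check: goods available $13,030 = COGS $8,669 + ending $4,361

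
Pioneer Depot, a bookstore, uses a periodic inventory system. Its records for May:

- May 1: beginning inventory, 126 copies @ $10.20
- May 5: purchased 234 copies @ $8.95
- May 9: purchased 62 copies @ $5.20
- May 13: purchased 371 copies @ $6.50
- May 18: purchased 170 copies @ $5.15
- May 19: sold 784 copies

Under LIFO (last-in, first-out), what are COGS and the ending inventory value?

May 19, 784 sold [LIFO — newest first]: 170 @ $5.15 + 371 @ $6.50 + 62 @ $5.20 + 181 @ $8.95 = $5,229.35
Ending inventory: 126 @ $10.20 + 53 @ $8.95 = $1,759.55

COGS = $5,229.35; ending inventory = $1,759.55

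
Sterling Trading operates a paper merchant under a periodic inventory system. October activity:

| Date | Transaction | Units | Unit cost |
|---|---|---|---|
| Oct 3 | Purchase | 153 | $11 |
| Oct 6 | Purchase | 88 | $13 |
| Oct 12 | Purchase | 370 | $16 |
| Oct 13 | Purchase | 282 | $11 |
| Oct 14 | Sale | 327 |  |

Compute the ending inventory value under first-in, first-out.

Oct 14, 327 sold [FIFO — oldest first]: 153 @ $11 + 88 @ $13 + 86 @ $16 = $4,203
Ending inventory: 284 @ $16 + 282 @ $11 = $7,646

Ending inventory = $7,646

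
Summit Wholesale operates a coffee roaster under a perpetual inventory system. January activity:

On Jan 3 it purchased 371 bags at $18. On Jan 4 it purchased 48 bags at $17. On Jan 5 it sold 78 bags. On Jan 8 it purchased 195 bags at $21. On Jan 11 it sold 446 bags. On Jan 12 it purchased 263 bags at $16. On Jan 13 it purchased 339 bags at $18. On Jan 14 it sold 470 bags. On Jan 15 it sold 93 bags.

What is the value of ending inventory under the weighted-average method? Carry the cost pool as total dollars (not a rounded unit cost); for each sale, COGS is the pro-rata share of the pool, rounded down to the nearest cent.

Ending inventory = $2,241.04

After Jan 3: 371 on hand, pool $6,678.00 (≈ $18.0000 each)
After Jan 4: 419 on hand, pool $7,494.00 (≈ $17.8854 each)
Jan 5, sell 78: 78/419 × $7,494.00 → $1,395.06
After Jan 8: 536 on hand, pool $10,193.94 (≈ $19.0185 each)
Jan 11, sell 446: 446/536 × $10,193.94 → $8,482.27
After Jan 12: 353 on hand, pool $5,919.67 (≈ $16.7696 each)
After Jan 13: 692 on hand, pool $12,021.67 (≈ $17.3724 each)
Jan 14, sell 470: 470/692 × $12,021.67 → $8,165.00
Jan 15, sell 93: 93/222 × $3,856.67 → $1,615.63
Total COGS = $1,395.06 + $8,482.27 + $8,165.00 + $1,615.63 = $19,657.96
Ending inventory (cost pool remaining) = $2,241.04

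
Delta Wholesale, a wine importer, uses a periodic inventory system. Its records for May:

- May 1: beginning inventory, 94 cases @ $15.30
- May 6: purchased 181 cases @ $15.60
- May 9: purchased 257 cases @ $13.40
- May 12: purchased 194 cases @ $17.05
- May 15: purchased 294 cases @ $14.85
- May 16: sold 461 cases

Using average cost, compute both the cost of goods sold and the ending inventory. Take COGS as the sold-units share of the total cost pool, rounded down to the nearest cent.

May 16, sell 461: 461/1020 × $15,379.20 → $6,950.79
Ending inventory (cost pool remaining) = $8,428.41

COGS = $6,950.79; ending inventory = $8,428.41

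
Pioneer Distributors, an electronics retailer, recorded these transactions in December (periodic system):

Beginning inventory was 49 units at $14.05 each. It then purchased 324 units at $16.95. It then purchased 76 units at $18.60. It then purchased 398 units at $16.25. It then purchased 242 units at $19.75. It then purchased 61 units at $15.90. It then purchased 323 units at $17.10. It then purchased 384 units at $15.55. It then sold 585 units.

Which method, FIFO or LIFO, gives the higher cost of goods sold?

FIFO COGS: 49 @ $14.05 + 324 @ $16.95 + 76 @ $18.60 + 136 @ $16.25 = $9,803.85
LIFO COGS: 384 @ $15.55 + 201 @ $17.10 = $9,408.30

FIFO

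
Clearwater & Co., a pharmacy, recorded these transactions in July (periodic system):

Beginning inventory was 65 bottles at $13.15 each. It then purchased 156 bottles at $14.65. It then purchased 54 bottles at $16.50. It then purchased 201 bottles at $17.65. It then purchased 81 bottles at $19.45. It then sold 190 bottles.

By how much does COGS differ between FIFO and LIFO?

$813.30

FIFO COGS: 65 @ $13.15 + 125 @ $14.65 = $2,686.00
LIFO COGS: 81 @ $19.45 + 109 @ $17.65 = $3,499.30
Difference = |$2,686.00 − $3,499.30| = $813.30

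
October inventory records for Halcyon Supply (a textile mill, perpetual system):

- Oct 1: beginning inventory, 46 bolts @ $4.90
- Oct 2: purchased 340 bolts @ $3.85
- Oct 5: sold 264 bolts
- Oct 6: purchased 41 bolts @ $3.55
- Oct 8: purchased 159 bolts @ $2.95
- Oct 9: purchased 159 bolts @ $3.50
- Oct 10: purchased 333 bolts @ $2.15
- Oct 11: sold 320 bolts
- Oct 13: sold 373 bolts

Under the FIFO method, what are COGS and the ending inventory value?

COGS = $3,161.30; ending inventory = $260.15

Oct 5, 264 sold [FIFO — oldest first]: 46 @ $4.90 + 218 @ $3.85 = $1,064.70
Oct 11, 320 sold [FIFO — oldest first]: 122 @ $3.85 + 41 @ $3.55 + 157 @ $2.95 = $1,078.40
Oct 13, 373 sold [FIFO — oldest first]: 2 @ $2.95 + 159 @ $3.50 + 212 @ $2.15 = $1,018.20
Total COGS = $1,064.70 + $1,078.40 + $1,018.20 = $3,161.30
Ending inventory: 121 @ $2.15 = $260.15
Check: goods available $3,421.45 = COGS $3,161.30 + ending $260.15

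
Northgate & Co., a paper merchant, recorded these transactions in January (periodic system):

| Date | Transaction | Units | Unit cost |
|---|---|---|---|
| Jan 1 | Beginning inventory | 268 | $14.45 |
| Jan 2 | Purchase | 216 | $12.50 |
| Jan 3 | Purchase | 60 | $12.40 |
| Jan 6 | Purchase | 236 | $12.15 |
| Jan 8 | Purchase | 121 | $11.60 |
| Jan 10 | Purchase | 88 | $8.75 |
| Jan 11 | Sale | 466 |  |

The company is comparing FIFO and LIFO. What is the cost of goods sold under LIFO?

COGS = $5,301.40

FIFO COGS: 268 @ $14.45 + 198 @ $12.50 = $6,347.60
LIFO COGS: 88 @ $8.75 + 121 @ $11.60 + 236 @ $12.15 + 21 @ $12.40 = $5,301.40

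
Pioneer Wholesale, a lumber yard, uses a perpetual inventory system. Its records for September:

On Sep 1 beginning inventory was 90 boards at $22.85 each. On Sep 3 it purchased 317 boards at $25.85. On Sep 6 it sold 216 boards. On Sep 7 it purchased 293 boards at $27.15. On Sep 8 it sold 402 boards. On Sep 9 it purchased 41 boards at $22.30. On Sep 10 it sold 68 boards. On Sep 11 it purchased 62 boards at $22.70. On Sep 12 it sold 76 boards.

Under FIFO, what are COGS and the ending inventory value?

COGS = $19,596.90; ending inventory = $930.70

Sep 6, 216 sold [FIFO — oldest first]: 90 @ $22.85 + 126 @ $25.85 = $5,313.60
Sep 8, 402 sold [FIFO — oldest first]: 191 @ $25.85 + 211 @ $27.15 = $10,666.00
Sep 10, 68 sold [FIFO — oldest first]: 68 @ $27.15 = $1,846.20
Sep 12, 76 sold [FIFO — oldest first]: 14 @ $27.15 + 41 @ $22.30 + 21 @ $22.70 = $1,771.10
Total COGS = $5,313.60 + $10,666.00 + $1,846.20 + $1,771.10 = $19,596.90
Ending inventory: 41 @ $22.70 = $930.70
Check: goods available $20,527.60 = COGS $19,596.90 + ending $930.70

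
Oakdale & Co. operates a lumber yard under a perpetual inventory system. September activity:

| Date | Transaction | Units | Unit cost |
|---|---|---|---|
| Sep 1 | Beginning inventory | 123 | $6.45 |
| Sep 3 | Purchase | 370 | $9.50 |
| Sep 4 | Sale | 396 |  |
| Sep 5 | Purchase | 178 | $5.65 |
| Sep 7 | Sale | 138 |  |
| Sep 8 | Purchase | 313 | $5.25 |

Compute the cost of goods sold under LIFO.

Sep 4, 396 sold [LIFO — newest first]: 370 @ $9.50 + 26 @ $6.45 = $3,682.70
Sep 7, 138 sold [LIFO — newest first]: 138 @ $5.65 = $779.70
Total COGS = $3,682.70 + $779.70 = $4,462.40
Ending inventory: 97 @ $6.45 + 40 @ $5.65 + 313 @ $5.25 = $2,494.90
Check: goods available $6,957.30 = COGS $4,462.40 + ending $2,494.90

COGS = $4,462.40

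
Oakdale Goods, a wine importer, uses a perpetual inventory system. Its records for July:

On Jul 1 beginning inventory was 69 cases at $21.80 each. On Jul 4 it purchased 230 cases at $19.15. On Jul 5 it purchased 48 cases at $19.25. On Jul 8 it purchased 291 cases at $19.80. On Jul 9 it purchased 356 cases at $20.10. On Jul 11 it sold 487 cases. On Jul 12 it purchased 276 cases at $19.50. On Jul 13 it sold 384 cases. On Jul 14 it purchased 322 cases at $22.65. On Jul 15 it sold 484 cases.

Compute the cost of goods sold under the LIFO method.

Jul 11, 487 sold [LIFO — newest first]: 356 @ $20.10 + 131 @ $19.80 = $9,749.40
Jul 13, 384 sold [LIFO — newest first]: 276 @ $19.50 + 108 @ $19.80 = $7,520.40
Jul 15, 484 sold [LIFO — newest first]: 322 @ $22.65 + 52 @ $19.80 + 48 @ $19.25 + 62 @ $19.15 = $10,434.20
Total COGS = $9,749.40 + $7,520.40 + $10,434.20 = $27,704.00
Ending inventory: 69 @ $21.80 + 168 @ $19.15 = $4,721.40

COGS = $27,704.00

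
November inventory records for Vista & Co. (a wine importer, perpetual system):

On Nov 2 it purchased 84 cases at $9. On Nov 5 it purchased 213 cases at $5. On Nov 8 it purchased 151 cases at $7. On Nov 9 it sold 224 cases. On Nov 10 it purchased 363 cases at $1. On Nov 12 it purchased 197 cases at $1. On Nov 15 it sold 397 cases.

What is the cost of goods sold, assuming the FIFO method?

Nov 9, 224 sold [FIFO — oldest first]: 84 @ $9 + 140 @ $5 = $1,456
Nov 15, 397 sold [FIFO — oldest first]: 73 @ $5 + 151 @ $7 + 173 @ $1 = $1,595
Total COGS = $1,456 + $1,595 = $3,051
Ending inventory: 190 @ $1 + 197 @ $1 = $387

COGS = $3,051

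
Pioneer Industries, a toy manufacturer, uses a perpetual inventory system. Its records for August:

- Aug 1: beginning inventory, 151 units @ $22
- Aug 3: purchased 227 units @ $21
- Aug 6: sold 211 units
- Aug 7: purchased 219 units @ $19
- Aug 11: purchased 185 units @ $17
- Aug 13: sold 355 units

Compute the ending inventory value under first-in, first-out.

Aug 6, 211 sold [FIFO — oldest first]: 151 @ $22 + 60 @ $21 = $4,582
Aug 13, 355 sold [FIFO — oldest first]: 167 @ $21 + 188 @ $19 = $7,079
Total COGS = $4,582 + $7,079 = $11,661
Ending inventory: 31 @ $19 + 185 @ $17 = $3,734

Ending inventory = $3,734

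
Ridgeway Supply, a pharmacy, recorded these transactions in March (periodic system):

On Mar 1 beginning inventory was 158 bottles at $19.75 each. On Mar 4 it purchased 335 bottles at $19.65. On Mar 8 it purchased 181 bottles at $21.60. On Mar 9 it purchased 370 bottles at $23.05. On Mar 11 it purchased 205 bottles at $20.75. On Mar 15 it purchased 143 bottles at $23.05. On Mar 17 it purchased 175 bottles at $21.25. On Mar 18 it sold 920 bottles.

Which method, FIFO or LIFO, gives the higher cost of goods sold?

FIFO COGS: 158 @ $19.75 + 335 @ $19.65 + 181 @ $21.60 + 246 @ $23.05 = $19,283.15
LIFO COGS: 175 @ $21.25 + 143 @ $23.05 + 205 @ $20.75 + 370 @ $23.05 + 27 @ $21.60 = $20,380.35

LIFO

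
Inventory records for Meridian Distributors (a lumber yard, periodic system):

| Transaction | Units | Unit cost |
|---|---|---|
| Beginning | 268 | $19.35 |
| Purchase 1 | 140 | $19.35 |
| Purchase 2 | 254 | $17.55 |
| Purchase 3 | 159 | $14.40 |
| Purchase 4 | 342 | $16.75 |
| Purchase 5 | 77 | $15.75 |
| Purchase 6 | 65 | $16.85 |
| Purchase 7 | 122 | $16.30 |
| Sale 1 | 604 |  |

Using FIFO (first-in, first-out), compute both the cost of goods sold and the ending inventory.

COGS = $11,334.60; ending inventory = $13,332.60

Sale 1 (604) [FIFO — oldest first]: 268 @ $19.35 + 140 @ $19.35 + 196 @ $17.55 = $11,334.60
Ending inventory: 58 @ $17.55 + 159 @ $14.40 + 342 @ $16.75 + 77 @ $15.75 + 65 @ $16.85 + 122 @ $16.30 = $13,332.60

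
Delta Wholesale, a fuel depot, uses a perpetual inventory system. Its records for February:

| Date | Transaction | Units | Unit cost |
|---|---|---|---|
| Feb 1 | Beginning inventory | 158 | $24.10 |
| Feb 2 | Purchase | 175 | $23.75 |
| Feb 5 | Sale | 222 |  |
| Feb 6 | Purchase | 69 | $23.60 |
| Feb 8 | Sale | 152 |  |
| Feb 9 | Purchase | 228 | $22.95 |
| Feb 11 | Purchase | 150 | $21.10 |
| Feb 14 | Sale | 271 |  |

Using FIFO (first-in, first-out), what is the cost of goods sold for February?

COGS = $15,141.55

Feb 5, 222 sold [FIFO — oldest first]: 158 @ $24.10 + 64 @ $23.75 = $5,327.80
Feb 8, 152 sold [FIFO — oldest first]: 111 @ $23.75 + 41 @ $23.60 = $3,603.85
Feb 14, 271 sold [FIFO — oldest first]: 28 @ $23.60 + 228 @ $22.95 + 15 @ $21.10 = $6,209.90
Total COGS = $5,327.80 + $3,603.85 + $6,209.90 = $15,141.55
Ending inventory: 135 @ $21.10 = $2,848.50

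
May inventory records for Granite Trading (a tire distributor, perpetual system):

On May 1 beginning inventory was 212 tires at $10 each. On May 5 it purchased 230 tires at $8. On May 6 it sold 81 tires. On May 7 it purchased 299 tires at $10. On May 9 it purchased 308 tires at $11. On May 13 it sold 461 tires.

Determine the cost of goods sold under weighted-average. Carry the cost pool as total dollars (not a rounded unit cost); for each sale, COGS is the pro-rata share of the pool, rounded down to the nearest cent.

COGS = $5,303.45

After May 1: 212 on hand, pool $2,120.00 (≈ $10.0000 each)
After May 5: 442 on hand, pool $3,960.00 (≈ $8.9593 each)
May 6, sell 81: 81/442 × $3,960.00 → $725.70
After May 7: 660 on hand, pool $6,224.30 (≈ $9.4308 each)
After May 9: 968 on hand, pool $9,612.30 (≈ $9.9301 each)
May 13, sell 461: 461/968 × $9,612.30 → $4,577.75
Total COGS = $725.70 + $4,577.75 = $5,303.45
Ending inventory (cost pool remaining) = $5,034.55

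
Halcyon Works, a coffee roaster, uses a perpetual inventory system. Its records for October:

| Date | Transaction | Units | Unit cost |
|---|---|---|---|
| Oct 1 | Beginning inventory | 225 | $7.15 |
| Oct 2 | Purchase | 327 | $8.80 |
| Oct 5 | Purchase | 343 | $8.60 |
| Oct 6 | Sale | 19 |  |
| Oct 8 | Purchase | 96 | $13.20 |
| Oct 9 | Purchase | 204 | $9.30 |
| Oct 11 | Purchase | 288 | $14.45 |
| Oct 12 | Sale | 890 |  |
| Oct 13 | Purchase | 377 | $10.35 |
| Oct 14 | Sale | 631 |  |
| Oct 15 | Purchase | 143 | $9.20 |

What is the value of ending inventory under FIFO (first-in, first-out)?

Ending inventory = $4,627.60

Oct 6, 19 sold [FIFO — oldest first]: 19 @ $7.15 = $135.85
Oct 12, 890 sold [FIFO — oldest first]: 206 @ $7.15 + 327 @ $8.80 + 343 @ $8.60 + 14 @ $13.20 = $7,485.10
Oct 14, 631 sold [FIFO — oldest first]: 82 @ $13.20 + 204 @ $9.30 + 288 @ $14.45 + 57 @ $10.35 = $7,731.15
Total COGS = $135.85 + $7,485.10 + $7,731.15 = $15,352.10
Ending inventory: 320 @ $10.35 + 143 @ $9.20 = $4,627.60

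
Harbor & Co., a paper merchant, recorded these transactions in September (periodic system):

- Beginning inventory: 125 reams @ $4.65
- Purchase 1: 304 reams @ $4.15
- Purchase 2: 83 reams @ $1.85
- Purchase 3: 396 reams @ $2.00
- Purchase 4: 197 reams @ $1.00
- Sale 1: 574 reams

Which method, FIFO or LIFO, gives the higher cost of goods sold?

FIFO COGS: 125 @ $4.65 + 304 @ $4.15 + 83 @ $1.85 + 62 @ $2.00 = $2,120.40
LIFO COGS: 197 @ $1.00 + 377 @ $2.00 = $951.00

FIFO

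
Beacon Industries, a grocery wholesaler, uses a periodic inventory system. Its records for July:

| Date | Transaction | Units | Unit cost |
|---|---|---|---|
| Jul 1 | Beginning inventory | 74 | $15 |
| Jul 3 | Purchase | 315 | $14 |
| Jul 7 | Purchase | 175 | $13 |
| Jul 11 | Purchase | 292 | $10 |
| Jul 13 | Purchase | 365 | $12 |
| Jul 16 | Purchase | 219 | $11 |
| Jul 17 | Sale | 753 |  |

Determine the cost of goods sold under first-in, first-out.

COGS = $9,685

Jul 17, 753 sold [FIFO — oldest first]: 74 @ $15 + 315 @ $14 + 175 @ $13 + 189 @ $10 = $9,685
Ending inventory: 103 @ $10 + 365 @ $12 + 219 @ $11 = $7,819
Check: goods available $17,504 = COGS $9,685 + ending $7,819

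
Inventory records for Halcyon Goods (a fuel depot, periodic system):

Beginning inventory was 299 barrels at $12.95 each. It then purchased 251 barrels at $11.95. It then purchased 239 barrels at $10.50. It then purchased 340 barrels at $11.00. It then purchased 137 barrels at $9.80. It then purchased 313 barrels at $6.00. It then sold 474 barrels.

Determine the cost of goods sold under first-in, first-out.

COGS = $5,963.30

Sale 1 (474) [FIFO — oldest first]: 299 @ $12.95 + 175 @ $11.95 = $5,963.30
Ending inventory: 76 @ $11.95 + 239 @ $10.50 + 340 @ $11.00 + 137 @ $9.80 + 313 @ $6.00 = $10,378.30
Check: goods available $16,341.60 = COGS $5,963.30 + ending $10,378.30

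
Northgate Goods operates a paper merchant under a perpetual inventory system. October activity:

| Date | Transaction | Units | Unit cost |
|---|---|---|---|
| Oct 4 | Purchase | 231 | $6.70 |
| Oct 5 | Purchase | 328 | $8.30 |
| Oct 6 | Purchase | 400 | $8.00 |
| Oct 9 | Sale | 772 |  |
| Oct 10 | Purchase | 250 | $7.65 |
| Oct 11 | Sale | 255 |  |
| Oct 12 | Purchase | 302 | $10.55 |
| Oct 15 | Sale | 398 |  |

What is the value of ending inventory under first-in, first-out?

Ending inventory = $907.30

Oct 9, 772 sold [FIFO — oldest first]: 231 @ $6.70 + 328 @ $8.30 + 213 @ $8.00 = $5,974.10
Oct 11, 255 sold [FIFO — oldest first]: 187 @ $8.00 + 68 @ $7.65 = $2,016.20
Oct 15, 398 sold [FIFO — oldest first]: 182 @ $7.65 + 216 @ $10.55 = $3,671.10
Total COGS = $5,974.10 + $2,016.20 + $3,671.10 = $11,661.40
Ending inventory: 86 @ $10.55 = $907.30
Check: goods available $12,568.70 = COGS $11,661.40 + ending $907.30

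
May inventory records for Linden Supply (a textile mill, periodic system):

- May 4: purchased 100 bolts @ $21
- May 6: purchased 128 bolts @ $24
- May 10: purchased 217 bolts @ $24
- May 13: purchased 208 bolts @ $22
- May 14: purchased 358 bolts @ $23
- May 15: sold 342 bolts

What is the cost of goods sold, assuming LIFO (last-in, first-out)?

COGS = $7,866

May 15, 342 sold [LIFO — newest first]: 342 @ $23 = $7,866
Ending inventory: 100 @ $21 + 128 @ $24 + 217 @ $24 + 208 @ $22 + 16 @ $23 = $15,324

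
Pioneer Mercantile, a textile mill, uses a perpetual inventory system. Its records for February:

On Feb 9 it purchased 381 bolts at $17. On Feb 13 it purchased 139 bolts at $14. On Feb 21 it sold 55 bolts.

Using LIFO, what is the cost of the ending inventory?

Ending inventory = $7,653

Feb 21, 55 sold [LIFO — newest first]: 55 @ $14 = $770
Ending inventory: 381 @ $17 + 84 @ $14 = $7,653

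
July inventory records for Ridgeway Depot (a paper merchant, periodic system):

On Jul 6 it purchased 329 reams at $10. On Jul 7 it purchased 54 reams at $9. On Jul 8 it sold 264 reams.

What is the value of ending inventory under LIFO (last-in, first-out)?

Jul 8, 264 sold [LIFO — newest first]: 54 @ $9 + 210 @ $10 = $2,586
Ending inventory: 119 @ $10 = $1,190

Ending inventory = $1,190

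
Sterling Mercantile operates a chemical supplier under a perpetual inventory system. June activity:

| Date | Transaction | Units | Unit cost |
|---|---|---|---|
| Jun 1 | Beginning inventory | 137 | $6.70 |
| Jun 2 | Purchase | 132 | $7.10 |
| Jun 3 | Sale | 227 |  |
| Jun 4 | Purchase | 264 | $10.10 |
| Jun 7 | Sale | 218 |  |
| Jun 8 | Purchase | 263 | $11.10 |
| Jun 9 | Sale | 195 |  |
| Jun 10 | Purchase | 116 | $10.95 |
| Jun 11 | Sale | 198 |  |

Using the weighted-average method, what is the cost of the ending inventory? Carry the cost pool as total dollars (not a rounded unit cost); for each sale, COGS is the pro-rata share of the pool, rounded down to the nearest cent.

After Jun 1: 137 on hand, pool $917.90 (≈ $6.7000 each)
After Jun 2: 269 on hand, pool $1,855.10 (≈ $6.8963 each)
Jun 3, sell 227: 227/269 × $1,855.10 → $1,565.45
After Jun 4: 306 on hand, pool $2,956.05 (≈ $9.6603 each)
Jun 7, sell 218: 218/306 × $2,956.05 → $2,105.94
After Jun 8: 351 on hand, pool $3,769.41 (≈ $10.7391 each)
Jun 9, sell 195: 195/351 × $3,769.41 → $2,094.11
After Jun 10: 272 on hand, pool $2,945.50 (≈ $10.8290 each)
Jun 11, sell 198: 198/272 × $2,945.50 → $2,144.15
Total COGS = $1,565.45 + $2,105.94 + $2,094.11 + $2,144.15 = $7,909.65
Ending inventory (cost pool remaining) = $801.35
Check: goods available $8,711.00 = COGS $7,909.65 + ending $801.35

Ending inventory = $801.35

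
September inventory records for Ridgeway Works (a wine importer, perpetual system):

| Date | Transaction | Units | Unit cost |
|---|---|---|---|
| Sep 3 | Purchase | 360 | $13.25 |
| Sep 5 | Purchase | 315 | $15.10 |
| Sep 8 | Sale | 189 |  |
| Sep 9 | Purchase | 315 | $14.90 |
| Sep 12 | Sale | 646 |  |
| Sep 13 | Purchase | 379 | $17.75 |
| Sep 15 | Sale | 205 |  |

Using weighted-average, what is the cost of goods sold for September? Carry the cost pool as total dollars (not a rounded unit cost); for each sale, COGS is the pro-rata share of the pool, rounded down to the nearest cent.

After Sep 3: 360 on hand, pool $4,770.00 (≈ $13.2500 each)
After Sep 5: 675 on hand, pool $9,526.50 (≈ $14.1133 each)
Sep 8, sell 189: 189/675 × $9,526.50 → $2,667.42
After Sep 9: 801 on hand, pool $11,552.58 (≈ $14.4227 each)
Sep 12, sell 646: 646/801 × $11,552.58 → $9,317.06
After Sep 13: 534 on hand, pool $8,962.77 (≈ $16.7842 each)
Sep 15, sell 205: 205/534 × $8,962.77 → $3,440.76
Total COGS = $2,667.42 + $9,317.06 + $3,440.76 = $15,425.24
Ending inventory (cost pool remaining) = $5,522.01

COGS = $15,425.24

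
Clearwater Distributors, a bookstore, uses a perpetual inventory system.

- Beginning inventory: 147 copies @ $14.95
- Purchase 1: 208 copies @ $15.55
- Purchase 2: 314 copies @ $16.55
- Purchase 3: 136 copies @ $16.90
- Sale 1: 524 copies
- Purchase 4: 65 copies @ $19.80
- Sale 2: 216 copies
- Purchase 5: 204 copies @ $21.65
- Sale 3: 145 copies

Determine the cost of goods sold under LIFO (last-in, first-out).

Sale 1 (524) [LIFO — newest first]: 136 @ $16.90 + 314 @ $16.55 + 74 @ $15.55 = $8,645.80
Sale 2 (216) [LIFO — newest first]: 65 @ $19.80 + 134 @ $15.55 + 17 @ $14.95 = $3,624.85
Sale 3 (145) [LIFO — newest first]: 145 @ $21.65 = $3,139.25
Total COGS = $8,645.80 + $3,624.85 + $3,139.25 = $15,409.90
Ending inventory: 130 @ $14.95 + 59 @ $21.65 = $3,220.85

COGS = $15,409.90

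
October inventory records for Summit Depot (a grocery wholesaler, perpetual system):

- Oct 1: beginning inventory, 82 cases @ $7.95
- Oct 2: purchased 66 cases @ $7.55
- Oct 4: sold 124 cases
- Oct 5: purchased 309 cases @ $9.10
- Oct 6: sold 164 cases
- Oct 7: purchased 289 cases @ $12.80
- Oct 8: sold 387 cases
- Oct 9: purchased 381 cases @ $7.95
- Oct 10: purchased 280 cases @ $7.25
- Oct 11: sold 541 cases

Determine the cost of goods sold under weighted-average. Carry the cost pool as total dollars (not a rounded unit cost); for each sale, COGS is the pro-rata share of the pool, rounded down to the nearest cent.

COGS = $11,189.03

After Oct 1: 82 on hand, pool $651.90 (≈ $7.9500 each)
After Oct 2: 148 on hand, pool $1,150.20 (≈ $7.7716 each)
Oct 4, sell 124: 124/148 × $1,150.20 → $963.68
After Oct 5: 333 on hand, pool $2,998.42 (≈ $9.0043 each)
Oct 6, sell 164: 164/333 × $2,998.42 → $1,476.69
After Oct 7: 458 on hand, pool $5,220.93 (≈ $11.3994 each)
Oct 8, sell 387: 387/458 × $5,220.93 → $4,411.57
After Oct 9: 452 on hand, pool $3,838.31 (≈ $8.4918 each)
After Oct 10: 732 on hand, pool $5,868.31 (≈ $8.0168 each)
Oct 11, sell 541: 541/732 × $5,868.31 → $4,337.09
Total COGS = $963.68 + $1,476.69 + $4,411.57 + $4,337.09 = $11,189.03
Ending inventory (cost pool remaining) = $1,531.22
Check: goods available $12,720.25 = COGS $11,189.03 + ending $1,531.22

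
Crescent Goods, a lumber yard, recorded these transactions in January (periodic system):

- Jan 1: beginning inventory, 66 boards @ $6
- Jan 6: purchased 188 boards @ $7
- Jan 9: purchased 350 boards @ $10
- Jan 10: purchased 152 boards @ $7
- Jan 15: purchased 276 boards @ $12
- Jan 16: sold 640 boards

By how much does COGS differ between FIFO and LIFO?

FIFO COGS: 66 @ $6 + 188 @ $7 + 350 @ $10 + 36 @ $7 = $5,464
LIFO COGS: 276 @ $12 + 152 @ $7 + 212 @ $10 = $6,496
Difference = |$5,464 − $6,496| = $1,032

$1,032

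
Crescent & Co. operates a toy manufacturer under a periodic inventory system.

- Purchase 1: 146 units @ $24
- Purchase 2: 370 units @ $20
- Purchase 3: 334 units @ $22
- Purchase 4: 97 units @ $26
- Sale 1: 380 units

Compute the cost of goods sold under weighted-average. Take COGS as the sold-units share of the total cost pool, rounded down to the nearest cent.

COGS = $8,335.92

Sale 1, sell 380: 380/947 × $20,774.00 → $8,335.92
Ending inventory (cost pool remaining) = $12,438.08
Check: goods available $20,774.00 = COGS $8,335.92 + ending $12,438.08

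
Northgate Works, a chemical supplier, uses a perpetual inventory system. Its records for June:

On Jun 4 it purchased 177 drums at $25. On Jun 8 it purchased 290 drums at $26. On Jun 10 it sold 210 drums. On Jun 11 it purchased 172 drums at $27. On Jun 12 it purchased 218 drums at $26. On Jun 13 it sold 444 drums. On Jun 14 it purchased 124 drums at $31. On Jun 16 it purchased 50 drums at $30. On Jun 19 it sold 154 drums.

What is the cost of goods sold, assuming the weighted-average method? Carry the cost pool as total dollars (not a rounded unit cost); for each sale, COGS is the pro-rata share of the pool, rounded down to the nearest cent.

After Jun 4: 177 on hand, pool $4,425.00 (≈ $25.0000 each)
After Jun 8: 467 on hand, pool $11,965.00 (≈ $25.6210 each)
Jun 10, sell 210: 210/467 × $11,965.00 → $5,380.40
After Jun 11: 429 on hand, pool $11,228.60 (≈ $26.1739 each)
After Jun 12: 647 on hand, pool $16,896.60 (≈ $26.1153 each)
Jun 13, sell 444: 444/647 × $16,896.60 → $11,595.19
After Jun 14: 327 on hand, pool $9,145.41 (≈ $27.9676 each)
After Jun 16: 377 on hand, pool $10,645.41 (≈ $28.2372 each)
Jun 19, sell 154: 154/377 × $10,645.41 → $4,348.52
Total COGS = $5,380.40 + $11,595.19 + $4,348.52 = $21,324.11
Ending inventory (cost pool remaining) = $6,296.89

COGS = $21,324.11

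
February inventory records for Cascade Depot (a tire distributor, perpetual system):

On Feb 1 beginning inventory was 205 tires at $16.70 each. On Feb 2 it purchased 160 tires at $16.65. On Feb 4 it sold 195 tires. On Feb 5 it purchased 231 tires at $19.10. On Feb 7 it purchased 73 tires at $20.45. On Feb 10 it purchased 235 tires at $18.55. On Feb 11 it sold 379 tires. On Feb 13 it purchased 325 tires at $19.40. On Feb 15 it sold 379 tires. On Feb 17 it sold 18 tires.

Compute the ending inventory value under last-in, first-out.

Feb 4, 195 sold [LIFO — newest first]: 160 @ $16.65 + 35 @ $16.70 = $3,248.50
Feb 11, 379 sold [LIFO — newest first]: 235 @ $18.55 + 73 @ $20.45 + 71 @ $19.10 = $7,208.20
Feb 15, 379 sold [LIFO — newest first]: 325 @ $19.40 + 54 @ $19.10 = $7,336.40
Feb 17, 18 sold [LIFO — newest first]: 18 @ $19.10 = $343.80
Total COGS = $3,248.50 + $7,208.20 + $7,336.40 + $343.80 = $18,136.90
Ending inventory: 170 @ $16.70 + 88 @ $19.10 = $4,519.80

Ending inventory = $4,519.80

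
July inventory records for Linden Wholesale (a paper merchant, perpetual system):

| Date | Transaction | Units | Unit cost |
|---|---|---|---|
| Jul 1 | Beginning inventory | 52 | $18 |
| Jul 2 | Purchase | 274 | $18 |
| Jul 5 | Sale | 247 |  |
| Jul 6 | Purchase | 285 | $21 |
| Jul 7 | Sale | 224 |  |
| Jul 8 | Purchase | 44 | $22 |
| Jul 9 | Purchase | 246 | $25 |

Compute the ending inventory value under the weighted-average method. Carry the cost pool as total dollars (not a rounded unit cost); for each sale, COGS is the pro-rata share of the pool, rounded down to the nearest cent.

Ending inventory = $9,966.85

After Jul 1: 52 on hand, pool $936.00 (≈ $18.0000 each)
After Jul 2: 326 on hand, pool $5,868.00 (≈ $18.0000 each)
Jul 5, sell 247: 247/326 × $5,868.00 → $4,446.00
After Jul 6: 364 on hand, pool $7,407.00 (≈ $20.3489 each)
Jul 7, sell 224: 224/364 × $7,407.00 → $4,558.15
After Jul 8: 184 on hand, pool $3,816.85 (≈ $20.7437 each)
After Jul 9: 430 on hand, pool $9,966.85 (≈ $23.1787 each)
Total COGS = $4,446.00 + $4,558.15 = $9,004.15
Ending inventory (cost pool remaining) = $9,966.85
Check: goods available $18,971.00 = COGS $9,004.15 + ending $9,966.85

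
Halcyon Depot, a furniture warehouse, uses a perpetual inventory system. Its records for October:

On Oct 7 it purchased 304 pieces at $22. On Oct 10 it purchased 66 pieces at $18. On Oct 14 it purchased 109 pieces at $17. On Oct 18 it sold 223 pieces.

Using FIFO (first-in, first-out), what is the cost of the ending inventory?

Oct 18, 223 sold [FIFO — oldest first]: 223 @ $22 = $4,906
Ending inventory: 81 @ $22 + 66 @ $18 + 109 @ $17 = $4,823

Ending inventory = $4,823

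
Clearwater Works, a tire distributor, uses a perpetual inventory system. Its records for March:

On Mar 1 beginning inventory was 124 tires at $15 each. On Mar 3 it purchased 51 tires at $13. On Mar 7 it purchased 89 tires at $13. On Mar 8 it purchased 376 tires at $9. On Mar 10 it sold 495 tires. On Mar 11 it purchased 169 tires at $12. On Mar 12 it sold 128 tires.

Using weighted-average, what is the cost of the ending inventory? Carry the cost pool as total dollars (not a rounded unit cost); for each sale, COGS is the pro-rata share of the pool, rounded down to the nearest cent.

After Mar 1: 124 on hand, pool $1,860.00 (≈ $15.0000 each)
After Mar 3: 175 on hand, pool $2,523.00 (≈ $14.4171 each)
After Mar 7: 264 on hand, pool $3,680.00 (≈ $13.9394 each)
After Mar 8: 640 on hand, pool $7,064.00 (≈ $11.0375 each)
Mar 10, sell 495: 495/640 × $7,064.00 → $5,463.56
After Mar 11: 314 on hand, pool $3,628.44 (≈ $11.5555 each)
Mar 12, sell 128: 128/314 × $3,628.44 → $1,479.10
Total COGS = $5,463.56 + $1,479.10 = $6,942.66
Ending inventory (cost pool remaining) = $2,149.34
Check: goods available $9,092.00 = COGS $6,942.66 + ending $2,149.34

Ending inventory = $2,149.34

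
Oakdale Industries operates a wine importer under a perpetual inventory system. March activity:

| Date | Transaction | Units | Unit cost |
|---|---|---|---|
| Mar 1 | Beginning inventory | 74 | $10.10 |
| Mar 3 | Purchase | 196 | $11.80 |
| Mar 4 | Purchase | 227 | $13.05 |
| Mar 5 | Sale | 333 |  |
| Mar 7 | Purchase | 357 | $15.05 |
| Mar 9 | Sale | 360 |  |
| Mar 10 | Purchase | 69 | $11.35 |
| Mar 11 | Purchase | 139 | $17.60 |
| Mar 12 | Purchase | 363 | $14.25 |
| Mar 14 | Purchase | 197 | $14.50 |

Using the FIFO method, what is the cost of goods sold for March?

Mar 5, 333 sold [FIFO — oldest first]: 74 @ $10.10 + 196 @ $11.80 + 63 @ $13.05 = $3,882.35
Mar 9, 360 sold [FIFO — oldest first]: 164 @ $13.05 + 196 @ $15.05 = $5,090.00
Total COGS = $3,882.35 + $5,090.00 = $8,972.35
Ending inventory: 161 @ $15.05 + 69 @ $11.35 + 139 @ $17.60 + 363 @ $14.25 + 197 @ $14.50 = $13,681.85

COGS = $8,972.35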